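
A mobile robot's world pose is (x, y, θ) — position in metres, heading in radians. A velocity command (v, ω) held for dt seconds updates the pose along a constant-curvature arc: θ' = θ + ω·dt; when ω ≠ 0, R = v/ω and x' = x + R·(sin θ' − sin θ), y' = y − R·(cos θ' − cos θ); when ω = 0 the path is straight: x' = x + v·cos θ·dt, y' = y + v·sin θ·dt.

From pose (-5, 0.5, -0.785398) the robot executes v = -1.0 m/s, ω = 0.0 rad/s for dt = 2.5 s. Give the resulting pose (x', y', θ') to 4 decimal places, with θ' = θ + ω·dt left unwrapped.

(-6.7678, 2.2678, -0.7854)

θ' = -0.7854 + 0.0·2.5 = -0.7854
ω = 0 → straight: x' = -5 + -1.0·cos(-0.7854)·2.5 = -6.7678
y' = 0.5 + -1.0·sin(-0.7854)·2.5 = 2.2678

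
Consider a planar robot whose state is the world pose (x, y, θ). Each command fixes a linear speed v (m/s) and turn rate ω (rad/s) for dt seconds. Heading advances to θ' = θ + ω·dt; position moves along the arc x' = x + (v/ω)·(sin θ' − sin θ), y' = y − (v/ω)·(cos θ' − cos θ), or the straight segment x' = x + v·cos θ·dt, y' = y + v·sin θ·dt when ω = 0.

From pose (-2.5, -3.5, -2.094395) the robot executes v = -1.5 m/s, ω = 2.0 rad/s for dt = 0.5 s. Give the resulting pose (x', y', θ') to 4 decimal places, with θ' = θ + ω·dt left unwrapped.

θ' = -2.0944 + 2.0·0.5 = -1.0944
R = v/ω = -1.5/2.0 = -0.7500
x' = -2.5 + -0.7500·(sin -1.0944 − sin -2.0944) = -2.4830
y' = -3.5 − -0.7500·(cos -1.0944 − cos -2.0944) = -2.7811

(-2.4830, -2.7811, -1.0944)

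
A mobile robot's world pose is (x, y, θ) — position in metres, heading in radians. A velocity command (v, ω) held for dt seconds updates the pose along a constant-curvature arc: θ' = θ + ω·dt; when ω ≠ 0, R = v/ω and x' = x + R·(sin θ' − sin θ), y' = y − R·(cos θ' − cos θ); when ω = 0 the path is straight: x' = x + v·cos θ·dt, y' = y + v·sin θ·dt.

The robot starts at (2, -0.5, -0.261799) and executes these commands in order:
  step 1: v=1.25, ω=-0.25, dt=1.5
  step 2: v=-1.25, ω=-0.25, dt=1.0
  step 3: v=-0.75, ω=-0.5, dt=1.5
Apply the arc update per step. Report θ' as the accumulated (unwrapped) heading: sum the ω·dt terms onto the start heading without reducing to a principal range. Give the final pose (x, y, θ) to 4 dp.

step 1: θ'=-0.6368 (R=-5.0000) → pose (3.6790, -1.3096, -0.6368)
step 2: θ'=-0.8868 (R=5.0000) → pose (2.7769, -0.4491, -0.8868)
step 3: θ'=-1.6368 (R=1.5000) → pose (2.4427, 0.5977, -1.6368)

(2.4427, 0.5977, -1.6368)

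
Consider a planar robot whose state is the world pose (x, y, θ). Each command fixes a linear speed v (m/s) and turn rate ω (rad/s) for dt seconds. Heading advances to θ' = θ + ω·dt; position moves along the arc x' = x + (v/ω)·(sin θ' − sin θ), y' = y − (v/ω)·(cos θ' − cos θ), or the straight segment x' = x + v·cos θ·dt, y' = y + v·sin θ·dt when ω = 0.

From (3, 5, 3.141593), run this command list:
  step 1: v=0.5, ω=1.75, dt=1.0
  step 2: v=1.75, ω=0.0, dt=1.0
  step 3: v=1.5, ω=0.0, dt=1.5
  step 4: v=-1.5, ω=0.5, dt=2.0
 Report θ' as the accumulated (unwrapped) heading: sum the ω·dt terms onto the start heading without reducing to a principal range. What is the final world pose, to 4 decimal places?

(1.6249, 2.9656, 5.8916)

step 1: θ'=4.8916 (R=0.2857) → pose (2.7189, 4.6634, 4.8916)
step 2: θ'=4.8916 (straight) → pose (3.0308, 2.9414, 4.8916)
step 3: θ'=4.8916 (straight) → pose (3.4318, 0.7274, 4.8916)
step 4: θ'=5.8916 (R=-3.0000) → pose (1.6249, 2.9656, 5.8916)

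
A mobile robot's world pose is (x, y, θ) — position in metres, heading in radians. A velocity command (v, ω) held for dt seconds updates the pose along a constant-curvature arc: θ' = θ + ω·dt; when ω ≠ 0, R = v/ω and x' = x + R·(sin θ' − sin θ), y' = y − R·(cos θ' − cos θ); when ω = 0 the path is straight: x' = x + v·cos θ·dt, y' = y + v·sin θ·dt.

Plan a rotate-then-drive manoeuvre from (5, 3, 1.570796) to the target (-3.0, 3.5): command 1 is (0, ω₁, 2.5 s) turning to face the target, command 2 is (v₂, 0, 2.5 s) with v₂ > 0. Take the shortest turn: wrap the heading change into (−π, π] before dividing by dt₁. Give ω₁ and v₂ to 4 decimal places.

ω₁ = 0.6034, v₂ = 3.2062

heading to target = atan2(3.5−3, -3−5) = 3.0792
Δθ = wrap(3.0792 − 1.5708) = 1.5084; ω₁ = Δθ/dt₁ = 0.6034
distance = √((-3−5)² + (3.5−3)²) = 8.0156; v₂ = distance/dt₂ = 3.2062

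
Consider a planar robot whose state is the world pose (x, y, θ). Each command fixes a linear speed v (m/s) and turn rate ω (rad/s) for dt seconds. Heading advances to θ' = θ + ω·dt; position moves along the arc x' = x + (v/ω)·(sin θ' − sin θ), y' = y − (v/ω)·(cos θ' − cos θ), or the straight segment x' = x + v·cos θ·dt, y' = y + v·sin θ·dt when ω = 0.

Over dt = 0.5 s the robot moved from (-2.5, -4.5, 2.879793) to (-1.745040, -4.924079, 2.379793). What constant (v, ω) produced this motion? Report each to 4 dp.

v = -1.7500, ω = -1.0000

Δθ = 2.379793 − 2.879793 = -0.500000
ω = Δθ/dt = -0.500000/0.5 = -1.0000
R = Δx/(sin θ' − sin θ) = 1.7500
v = R·ω = 1.7500·-1.0000 = -1.7500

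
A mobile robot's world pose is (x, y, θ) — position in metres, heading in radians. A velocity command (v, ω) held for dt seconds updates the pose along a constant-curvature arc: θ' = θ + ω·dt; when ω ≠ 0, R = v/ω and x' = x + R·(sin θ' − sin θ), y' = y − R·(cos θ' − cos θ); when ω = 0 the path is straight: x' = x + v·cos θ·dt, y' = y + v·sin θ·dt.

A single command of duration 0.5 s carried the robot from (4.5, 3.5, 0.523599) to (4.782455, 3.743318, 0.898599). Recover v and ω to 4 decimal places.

Δθ = 0.898599 − 0.523599 = 0.375000
ω = Δθ/dt = 0.375000/0.5 = 0.7500
R = Δx/(sin θ' − sin θ) = 1.0000
v = R·ω = 1.0000·0.7500 = 0.7500

v = 0.7500, ω = 0.7500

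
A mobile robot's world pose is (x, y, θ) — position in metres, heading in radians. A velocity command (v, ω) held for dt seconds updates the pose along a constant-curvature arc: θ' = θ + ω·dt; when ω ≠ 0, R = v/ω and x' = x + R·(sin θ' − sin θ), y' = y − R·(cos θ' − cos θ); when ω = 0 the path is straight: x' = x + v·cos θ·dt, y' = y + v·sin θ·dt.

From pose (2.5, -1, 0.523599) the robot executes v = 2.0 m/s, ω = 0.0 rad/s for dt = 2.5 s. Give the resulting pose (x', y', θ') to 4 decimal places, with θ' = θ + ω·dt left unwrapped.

θ' = 0.5236 + 0.0·2.5 = 0.5236
ω = 0 → straight: x' = 2.5 + 2.0·cos(0.5236)·2.5 = 6.8301
y' = -1 + 2.0·sin(0.5236)·2.5 = 1.5000

(6.8301, 1.5000, 0.5236)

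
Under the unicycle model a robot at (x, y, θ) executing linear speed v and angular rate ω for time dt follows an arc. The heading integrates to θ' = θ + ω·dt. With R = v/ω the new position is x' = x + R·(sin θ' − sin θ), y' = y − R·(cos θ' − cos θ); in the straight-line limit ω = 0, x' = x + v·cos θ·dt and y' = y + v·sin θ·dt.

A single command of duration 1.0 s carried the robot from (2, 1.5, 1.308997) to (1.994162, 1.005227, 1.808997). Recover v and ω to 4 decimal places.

Δθ = 1.808997 − 1.308997 = 0.500000
ω = Δθ/dt = 0.500000/1.0 = 0.5000
R = −Δy/(cos θ' − cos θ) = -1.0000
v = R·ω = -1.0000·0.5000 = -0.5000

v = -0.5000, ω = 0.5000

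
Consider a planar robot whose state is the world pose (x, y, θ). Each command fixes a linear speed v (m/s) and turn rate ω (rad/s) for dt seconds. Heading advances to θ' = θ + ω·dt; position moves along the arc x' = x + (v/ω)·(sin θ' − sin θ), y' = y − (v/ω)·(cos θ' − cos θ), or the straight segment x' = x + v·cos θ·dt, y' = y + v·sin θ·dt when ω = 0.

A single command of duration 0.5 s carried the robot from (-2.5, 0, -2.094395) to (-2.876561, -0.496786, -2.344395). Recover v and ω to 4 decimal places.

v = 1.2500, ω = -0.5000

Δθ = -2.344395 − -2.094395 = -0.250000
ω = Δθ/dt = -0.250000/0.5 = -0.5000
R = −Δy/(cos θ' − cos θ) = -2.5000
v = R·ω = -2.5000·-0.5000 = 1.2500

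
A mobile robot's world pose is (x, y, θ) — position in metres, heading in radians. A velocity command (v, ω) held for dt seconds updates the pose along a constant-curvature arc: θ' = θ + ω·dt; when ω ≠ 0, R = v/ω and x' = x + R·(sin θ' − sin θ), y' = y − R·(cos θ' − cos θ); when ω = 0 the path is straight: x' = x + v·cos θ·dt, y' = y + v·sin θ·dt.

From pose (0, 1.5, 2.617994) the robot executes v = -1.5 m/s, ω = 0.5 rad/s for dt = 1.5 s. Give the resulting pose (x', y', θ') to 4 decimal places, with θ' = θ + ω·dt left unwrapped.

(2.1734, 1.1746, 3.3680)

θ' = 2.6180 + 0.5·1.5 = 3.3680
R = v/ω = -1.5/0.5 = -3.0000
x' = 0 + -3.0000·(sin 3.3680 − sin 2.6180) = 2.1734
y' = 1.5 − -3.0000·(cos 3.3680 − cos 2.6180) = 1.1746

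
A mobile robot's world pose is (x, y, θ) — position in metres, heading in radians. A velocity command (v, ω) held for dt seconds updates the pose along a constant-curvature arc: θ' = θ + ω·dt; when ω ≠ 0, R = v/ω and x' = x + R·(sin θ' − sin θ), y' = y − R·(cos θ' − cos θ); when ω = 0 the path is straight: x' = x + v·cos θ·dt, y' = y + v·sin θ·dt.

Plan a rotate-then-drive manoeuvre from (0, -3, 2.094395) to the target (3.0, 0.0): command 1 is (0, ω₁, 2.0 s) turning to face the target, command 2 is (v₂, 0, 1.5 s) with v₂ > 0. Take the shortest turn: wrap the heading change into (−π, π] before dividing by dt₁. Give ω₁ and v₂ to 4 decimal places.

ω₁ = -0.6545, v₂ = 2.8284

heading to target = atan2(0−-3, 3−0) = 0.7854
Δθ = wrap(0.7854 − 2.0944) = -1.3090; ω₁ = Δθ/dt₁ = -0.6545
distance = √((3−0)² + (0−-3)²) = 4.2426; v₂ = distance/dt₂ = 2.8284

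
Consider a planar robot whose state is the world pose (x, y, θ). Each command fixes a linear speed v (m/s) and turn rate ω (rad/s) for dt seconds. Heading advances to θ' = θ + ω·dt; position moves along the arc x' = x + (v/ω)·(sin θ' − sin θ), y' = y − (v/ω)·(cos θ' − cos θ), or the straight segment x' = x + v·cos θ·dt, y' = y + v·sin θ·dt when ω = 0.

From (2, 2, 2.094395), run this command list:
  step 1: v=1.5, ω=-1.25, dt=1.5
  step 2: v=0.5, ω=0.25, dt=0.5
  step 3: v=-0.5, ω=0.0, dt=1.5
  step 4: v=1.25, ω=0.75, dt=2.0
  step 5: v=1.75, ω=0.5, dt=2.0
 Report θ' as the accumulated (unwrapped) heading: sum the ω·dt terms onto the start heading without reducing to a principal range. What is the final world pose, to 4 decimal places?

step 1: θ'=0.2194 (R=-1.2000) → pose (2.7781, 3.7712, 0.2194)
step 2: θ'=0.3444 (R=2.0000) → pose (3.0180, 3.8407, 0.3444)
step 3: θ'=0.3444 (straight) → pose (2.3121, 3.5875, 0.3444)
step 4: θ'=1.8444 (R=1.6667) → pose (3.3540, 5.6066, 1.8444)
step 5: θ'=2.8444 (R=3.5000) → pose (1.0092, 8.0075, 2.8444)

(1.0092, 8.0075, 2.8444)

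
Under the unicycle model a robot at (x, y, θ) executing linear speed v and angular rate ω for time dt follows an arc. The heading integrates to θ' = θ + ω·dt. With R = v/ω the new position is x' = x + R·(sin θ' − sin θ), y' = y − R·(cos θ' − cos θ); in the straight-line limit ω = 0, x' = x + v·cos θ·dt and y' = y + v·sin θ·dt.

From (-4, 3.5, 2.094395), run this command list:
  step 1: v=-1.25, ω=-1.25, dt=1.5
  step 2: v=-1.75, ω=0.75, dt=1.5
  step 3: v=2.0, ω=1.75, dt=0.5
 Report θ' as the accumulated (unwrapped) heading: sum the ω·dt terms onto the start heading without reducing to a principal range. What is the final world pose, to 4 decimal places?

(-6.6173, 1.2172, 2.2194)

step 1: θ'=0.2194 (R=1.0000) → pose (-4.6484, 2.0240, 0.2194)
step 2: θ'=1.3444 (R=-2.3333) → pose (-6.4143, 0.2703, 1.3444)
step 3: θ'=2.2194 (R=1.1429) → pose (-6.6173, 1.2172, 2.2194)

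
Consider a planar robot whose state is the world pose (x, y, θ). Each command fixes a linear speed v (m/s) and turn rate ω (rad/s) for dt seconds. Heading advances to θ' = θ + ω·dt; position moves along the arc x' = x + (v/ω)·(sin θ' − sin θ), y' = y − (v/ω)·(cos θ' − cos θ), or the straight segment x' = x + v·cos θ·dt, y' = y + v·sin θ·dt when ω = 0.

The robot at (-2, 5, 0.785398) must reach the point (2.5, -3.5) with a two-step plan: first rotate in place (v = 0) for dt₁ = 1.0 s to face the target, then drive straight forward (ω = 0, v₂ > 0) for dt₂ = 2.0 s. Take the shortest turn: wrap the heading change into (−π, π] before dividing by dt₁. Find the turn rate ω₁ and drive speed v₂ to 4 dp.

heading to target = atan2(-3.5−5, 2.5−-2) = -1.0839
Δθ = wrap(-1.0839 − 0.7854) = -1.8693; ω₁ = Δθ/dt₁ = -1.8693
distance = √((2.5−-2)² + (-3.5−5)²) = 9.6177; v₂ = distance/dt₂ = 4.8088

ω₁ = -1.8693, v₂ = 4.8088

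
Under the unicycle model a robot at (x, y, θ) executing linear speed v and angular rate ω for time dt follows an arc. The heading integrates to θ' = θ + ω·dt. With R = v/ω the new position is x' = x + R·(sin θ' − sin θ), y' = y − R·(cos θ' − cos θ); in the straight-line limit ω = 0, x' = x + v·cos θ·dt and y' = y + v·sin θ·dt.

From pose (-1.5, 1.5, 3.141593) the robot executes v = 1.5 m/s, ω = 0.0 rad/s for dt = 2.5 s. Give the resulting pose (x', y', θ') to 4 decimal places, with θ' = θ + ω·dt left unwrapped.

θ' = 3.1416 + 0.0·2.5 = 3.1416
ω = 0 → straight: x' = -1.5 + 1.5·cos(3.1416)·2.5 = -5.2500
y' = 1.5 + 1.5·sin(3.1416)·2.5 = 1.5000

(-5.2500, 1.5000, 3.1416)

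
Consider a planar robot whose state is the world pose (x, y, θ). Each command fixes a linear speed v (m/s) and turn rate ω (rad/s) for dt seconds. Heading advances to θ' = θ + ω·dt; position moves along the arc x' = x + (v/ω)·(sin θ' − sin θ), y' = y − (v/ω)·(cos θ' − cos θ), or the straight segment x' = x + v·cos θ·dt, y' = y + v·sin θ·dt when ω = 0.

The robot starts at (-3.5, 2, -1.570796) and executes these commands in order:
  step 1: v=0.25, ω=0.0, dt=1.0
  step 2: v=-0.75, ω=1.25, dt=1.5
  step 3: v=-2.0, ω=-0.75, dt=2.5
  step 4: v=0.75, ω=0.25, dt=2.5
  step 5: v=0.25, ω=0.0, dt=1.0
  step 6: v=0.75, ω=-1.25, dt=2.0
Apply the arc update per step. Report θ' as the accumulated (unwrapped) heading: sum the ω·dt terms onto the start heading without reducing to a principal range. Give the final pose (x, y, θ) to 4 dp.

(-7.6981, 1.9851, -3.4458)

step 1: θ'=-1.5708 (straight) → pose (-3.5000, 1.7500, -1.5708)
step 2: θ'=0.3042 (R=-0.6000) → pose (-4.2797, 2.3225, 0.3042)
step 3: θ'=-1.5708 (R=2.6667) → pose (-7.7451, 4.8667, -1.5708)
step 4: θ'=-0.9458 (R=3.0000) → pose (-7.1780, 3.1114, -0.9458)
step 5: θ'=-0.9458 (straight) → pose (-7.0318, 2.9086, -0.9458)
step 6: θ'=-3.4458 (R=-0.6000) → pose (-7.6981, 1.9851, -3.4458)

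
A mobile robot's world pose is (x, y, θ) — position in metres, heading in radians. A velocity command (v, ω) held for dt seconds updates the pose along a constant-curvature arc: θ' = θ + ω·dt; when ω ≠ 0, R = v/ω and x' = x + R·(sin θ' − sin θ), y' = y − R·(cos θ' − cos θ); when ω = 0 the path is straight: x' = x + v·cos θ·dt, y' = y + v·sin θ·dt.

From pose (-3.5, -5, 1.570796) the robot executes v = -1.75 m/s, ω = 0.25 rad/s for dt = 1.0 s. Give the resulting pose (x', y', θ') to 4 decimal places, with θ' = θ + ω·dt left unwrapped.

(-3.2824, -6.7318, 1.8208)

θ' = 1.5708 + 0.25·1.0 = 1.8208
R = v/ω = -1.75/0.25 = -7.0000
x' = -3.5 + -7.0000·(sin 1.8208 − sin 1.5708) = -3.2824
y' = -5 − -7.0000·(cos 1.8208 − cos 1.5708) = -6.7318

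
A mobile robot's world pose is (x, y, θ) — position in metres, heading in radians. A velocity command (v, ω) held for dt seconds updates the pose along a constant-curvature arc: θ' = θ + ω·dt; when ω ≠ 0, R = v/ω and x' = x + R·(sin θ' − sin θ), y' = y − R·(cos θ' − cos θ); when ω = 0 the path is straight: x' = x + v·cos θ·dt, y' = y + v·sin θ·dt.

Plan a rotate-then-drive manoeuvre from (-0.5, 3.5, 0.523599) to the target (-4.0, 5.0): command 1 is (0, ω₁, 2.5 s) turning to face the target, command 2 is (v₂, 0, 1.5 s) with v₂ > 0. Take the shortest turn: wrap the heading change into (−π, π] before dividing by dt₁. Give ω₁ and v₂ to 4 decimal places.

ω₁ = 0.8852, v₂ = 2.5386

heading to target = atan2(5−3.5, -4−-0.5) = 2.7367
Δθ = wrap(2.7367 − 0.5236) = 2.2131; ω₁ = Δθ/dt₁ = 0.8852
distance = √((-4−-0.5)² + (5−3.5)²) = 3.8079; v₂ = distance/dt₂ = 2.5386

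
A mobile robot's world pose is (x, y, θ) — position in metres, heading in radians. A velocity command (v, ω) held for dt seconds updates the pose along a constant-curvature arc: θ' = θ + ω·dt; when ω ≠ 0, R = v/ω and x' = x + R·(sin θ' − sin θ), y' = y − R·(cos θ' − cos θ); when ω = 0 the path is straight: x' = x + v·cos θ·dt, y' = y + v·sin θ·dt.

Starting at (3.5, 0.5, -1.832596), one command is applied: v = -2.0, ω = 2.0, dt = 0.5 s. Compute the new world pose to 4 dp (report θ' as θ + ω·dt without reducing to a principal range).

θ' = -1.8326 + 2.0·0.5 = -0.8326
R = v/ω = -2.0/2.0 = -1.0000
x' = 3.5 + -1.0000·(sin -0.8326 − sin -1.8326) = 3.2738
y' = 0.5 − -1.0000·(cos -0.8326 − cos -1.8326) = 1.4318

(3.2738, 1.4318, -0.8326)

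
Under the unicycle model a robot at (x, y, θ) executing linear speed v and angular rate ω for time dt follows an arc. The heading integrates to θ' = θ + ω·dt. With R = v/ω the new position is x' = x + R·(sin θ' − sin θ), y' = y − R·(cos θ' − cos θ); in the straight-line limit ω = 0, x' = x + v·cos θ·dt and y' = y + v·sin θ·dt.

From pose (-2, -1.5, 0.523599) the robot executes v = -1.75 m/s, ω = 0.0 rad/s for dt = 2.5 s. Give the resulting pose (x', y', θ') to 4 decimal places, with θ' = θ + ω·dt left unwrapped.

θ' = 0.5236 + 0.0·2.5 = 0.5236
ω = 0 → straight: x' = -2 + -1.75·cos(0.5236)·2.5 = -5.7889
y' = -1.5 + -1.75·sin(0.5236)·2.5 = -3.6875

(-5.7889, -3.6875, 0.5236)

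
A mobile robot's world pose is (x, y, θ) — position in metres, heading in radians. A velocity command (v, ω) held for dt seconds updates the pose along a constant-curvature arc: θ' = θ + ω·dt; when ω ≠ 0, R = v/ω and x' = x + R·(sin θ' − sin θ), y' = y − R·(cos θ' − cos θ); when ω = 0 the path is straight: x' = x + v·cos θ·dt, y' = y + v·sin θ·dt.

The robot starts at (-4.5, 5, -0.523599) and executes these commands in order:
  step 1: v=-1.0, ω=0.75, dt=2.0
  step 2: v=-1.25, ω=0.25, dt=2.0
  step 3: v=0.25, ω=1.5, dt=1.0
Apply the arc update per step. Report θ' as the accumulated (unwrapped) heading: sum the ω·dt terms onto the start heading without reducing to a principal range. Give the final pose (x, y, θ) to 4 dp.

step 1: θ'=0.9764 (R=-1.3333) → pose (-6.2713, 4.5920, 0.9764)
step 2: θ'=1.4764 (R=-5.0000) → pose (-7.1066, 2.2632, 1.4764)
step 3: θ'=2.9764 (R=0.1667) → pose (-7.2451, 2.4433, 2.9764)

(-7.2451, 2.4433, 2.9764)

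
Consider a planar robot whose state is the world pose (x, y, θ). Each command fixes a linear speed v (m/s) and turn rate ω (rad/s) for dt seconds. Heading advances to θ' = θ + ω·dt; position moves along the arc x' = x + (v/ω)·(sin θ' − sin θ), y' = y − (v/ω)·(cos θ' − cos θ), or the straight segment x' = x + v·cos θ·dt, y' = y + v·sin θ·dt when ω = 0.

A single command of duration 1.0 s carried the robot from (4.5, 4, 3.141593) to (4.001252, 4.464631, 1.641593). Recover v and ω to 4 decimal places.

Δθ = 1.641593 − 3.141593 = -1.500000
ω = Δθ/dt = -1.500000/1.0 = -1.5000
R = Δx/(sin θ' − sin θ) = -0.5000
v = R·ω = -0.5000·-1.5000 = 0.7500

v = 0.7500, ω = -1.5000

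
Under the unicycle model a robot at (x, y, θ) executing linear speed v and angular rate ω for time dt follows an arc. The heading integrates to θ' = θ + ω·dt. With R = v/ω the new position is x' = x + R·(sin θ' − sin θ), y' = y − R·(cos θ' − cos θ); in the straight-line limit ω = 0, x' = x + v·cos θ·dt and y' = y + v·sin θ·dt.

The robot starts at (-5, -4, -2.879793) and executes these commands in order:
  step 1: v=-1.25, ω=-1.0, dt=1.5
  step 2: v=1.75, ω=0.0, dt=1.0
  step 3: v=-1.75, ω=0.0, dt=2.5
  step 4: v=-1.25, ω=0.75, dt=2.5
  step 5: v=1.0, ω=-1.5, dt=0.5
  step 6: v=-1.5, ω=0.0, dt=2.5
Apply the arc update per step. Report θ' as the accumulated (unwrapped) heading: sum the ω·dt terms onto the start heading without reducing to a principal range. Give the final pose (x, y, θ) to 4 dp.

step 1: θ'=-4.3798 (R=1.2500) → pose (-3.4950, -4.7993, -4.3798)
step 2: θ'=-4.3798 (straight) → pose (-4.0663, -3.1452, -4.3798)
step 3: θ'=-4.3798 (straight) → pose (-2.6379, -7.2804, -4.3798)
step 4: θ'=-2.5048 (R=-1.6667) → pose (-0.0715, -8.0763, -2.5048)
step 5: θ'=-3.2548 (R=-0.6667) → pose (-0.5433, -8.2027, -3.2548)
step 6: θ'=-3.2548 (straight) → pose (3.1827, -8.6263, -3.2548)

(3.1827, -8.6263, -3.2548)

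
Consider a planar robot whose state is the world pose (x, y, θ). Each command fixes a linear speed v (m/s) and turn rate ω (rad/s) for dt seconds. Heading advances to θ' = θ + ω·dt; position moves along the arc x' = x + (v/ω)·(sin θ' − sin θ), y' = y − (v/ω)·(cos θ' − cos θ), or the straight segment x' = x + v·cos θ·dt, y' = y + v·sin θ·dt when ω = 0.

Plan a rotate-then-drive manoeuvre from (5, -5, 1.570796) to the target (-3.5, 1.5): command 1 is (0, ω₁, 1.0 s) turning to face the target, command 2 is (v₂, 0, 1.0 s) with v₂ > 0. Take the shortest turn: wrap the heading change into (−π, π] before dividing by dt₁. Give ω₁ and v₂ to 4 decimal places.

heading to target = atan2(1.5−-5, -3.5−5) = 2.4887
Δθ = wrap(2.4887 − 1.5708) = 0.9180; ω₁ = Δθ/dt₁ = 0.9180
distance = √((-3.5−5)² + (1.5−-5)²) = 10.7005; v₂ = distance/dt₂ = 10.7005

ω₁ = 0.9180, v₂ = 10.7005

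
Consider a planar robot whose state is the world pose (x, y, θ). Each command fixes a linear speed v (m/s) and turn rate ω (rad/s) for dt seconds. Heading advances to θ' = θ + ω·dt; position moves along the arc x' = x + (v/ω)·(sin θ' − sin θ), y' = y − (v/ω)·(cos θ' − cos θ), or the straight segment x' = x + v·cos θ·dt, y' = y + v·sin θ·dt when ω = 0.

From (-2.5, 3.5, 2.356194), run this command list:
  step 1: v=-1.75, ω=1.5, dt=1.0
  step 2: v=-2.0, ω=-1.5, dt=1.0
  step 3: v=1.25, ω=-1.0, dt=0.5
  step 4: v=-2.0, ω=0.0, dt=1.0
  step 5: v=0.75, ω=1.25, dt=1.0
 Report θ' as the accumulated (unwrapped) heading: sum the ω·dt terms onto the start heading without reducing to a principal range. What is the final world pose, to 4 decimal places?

(0.5991, 2.4229, 3.1062)

step 1: θ'=3.8562 (R=-1.1667) → pose (-0.9105, 3.4437, 3.8562)
step 2: θ'=2.3562 (R=1.3333) → pose (0.9061, 3.3794, 2.3562)
step 3: θ'=1.8562 (R=-1.2500) → pose (0.5905, 3.9113, 1.8562)
step 4: θ'=1.8562 (straight) → pose (1.1536, 1.9922, 1.8562)
step 5: θ'=3.1062 (R=0.6000) → pose (0.5991, 2.4229, 3.1062)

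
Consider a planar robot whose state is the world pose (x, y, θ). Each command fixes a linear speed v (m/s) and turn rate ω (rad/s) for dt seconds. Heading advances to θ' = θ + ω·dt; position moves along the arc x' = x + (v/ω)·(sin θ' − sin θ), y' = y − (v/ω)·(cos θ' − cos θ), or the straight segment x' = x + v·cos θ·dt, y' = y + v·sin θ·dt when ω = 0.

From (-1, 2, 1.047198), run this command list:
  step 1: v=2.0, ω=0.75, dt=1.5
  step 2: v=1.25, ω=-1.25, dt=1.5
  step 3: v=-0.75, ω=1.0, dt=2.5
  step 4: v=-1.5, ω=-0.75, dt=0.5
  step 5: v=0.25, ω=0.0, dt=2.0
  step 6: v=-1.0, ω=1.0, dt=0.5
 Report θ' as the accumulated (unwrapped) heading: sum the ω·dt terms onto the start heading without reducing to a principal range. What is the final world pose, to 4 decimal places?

step 1: θ'=2.1722 (R=2.6667) → pose (-1.1106, 4.8421, 2.1722)
step 2: θ'=0.2972 (R=-1.0000) → pose (-0.5789, 6.3641, 0.2972)
step 3: θ'=2.7972 (R=-0.7500) → pose (-0.6125, 4.9410, 2.7972)
step 4: θ'=2.4222 (R=2.0000) → pose (0.0301, 4.5629, 2.4222)
step 5: θ'=2.4222 (straight) → pose (-0.3460, 4.8923, 2.4222)
step 6: θ'=2.9222 (R=-1.0000) → pose (0.0953, 4.6685, 2.9222)

(0.0953, 4.6685, 2.9222)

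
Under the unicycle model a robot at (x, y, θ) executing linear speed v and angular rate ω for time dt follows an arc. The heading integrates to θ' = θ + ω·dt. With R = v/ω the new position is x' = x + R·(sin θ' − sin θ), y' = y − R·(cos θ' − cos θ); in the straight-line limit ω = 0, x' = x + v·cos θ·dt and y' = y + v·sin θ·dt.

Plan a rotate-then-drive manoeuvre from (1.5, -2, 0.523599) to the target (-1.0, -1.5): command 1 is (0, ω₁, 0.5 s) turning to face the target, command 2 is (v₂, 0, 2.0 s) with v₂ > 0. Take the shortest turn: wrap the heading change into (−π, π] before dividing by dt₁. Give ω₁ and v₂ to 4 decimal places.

ω₁ = 4.8412, v₂ = 1.2748

heading to target = atan2(-1.5−-2, -1−1.5) = 2.9442
Δθ = wrap(2.9442 − 0.5236) = 2.4206; ω₁ = Δθ/dt₁ = 4.8412
distance = √((-1−1.5)² + (-1.5−-2)²) = 2.5495; v₂ = distance/dt₂ = 1.2748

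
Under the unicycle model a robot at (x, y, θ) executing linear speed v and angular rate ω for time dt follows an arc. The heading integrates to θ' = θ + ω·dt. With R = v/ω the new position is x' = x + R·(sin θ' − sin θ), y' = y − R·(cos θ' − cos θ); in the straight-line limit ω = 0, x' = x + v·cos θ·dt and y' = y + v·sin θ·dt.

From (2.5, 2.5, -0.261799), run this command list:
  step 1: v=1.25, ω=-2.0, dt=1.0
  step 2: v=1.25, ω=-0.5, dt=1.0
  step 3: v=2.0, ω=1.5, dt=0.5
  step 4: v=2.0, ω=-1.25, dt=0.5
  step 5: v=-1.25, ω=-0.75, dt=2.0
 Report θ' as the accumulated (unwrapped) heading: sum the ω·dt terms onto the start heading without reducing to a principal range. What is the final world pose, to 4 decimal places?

(2.6398, -1.1689, -4.1368)

step 1: θ'=-2.2618 (R=-0.6250) → pose (2.8199, 1.4980, -2.2618)
step 2: θ'=-2.7618 (R=-2.5000) → pose (1.8202, 0.7694, -2.7618)
step 3: θ'=-2.0118 (R=1.3333) → pose (1.1087, 0.1002, -2.0118)
step 4: θ'=-2.6368 (R=-1.6000) → pose (0.4356, -0.6173, -2.6368)
step 5: θ'=-4.1368 (R=1.6667) → pose (2.6398, -1.1689, -4.1368)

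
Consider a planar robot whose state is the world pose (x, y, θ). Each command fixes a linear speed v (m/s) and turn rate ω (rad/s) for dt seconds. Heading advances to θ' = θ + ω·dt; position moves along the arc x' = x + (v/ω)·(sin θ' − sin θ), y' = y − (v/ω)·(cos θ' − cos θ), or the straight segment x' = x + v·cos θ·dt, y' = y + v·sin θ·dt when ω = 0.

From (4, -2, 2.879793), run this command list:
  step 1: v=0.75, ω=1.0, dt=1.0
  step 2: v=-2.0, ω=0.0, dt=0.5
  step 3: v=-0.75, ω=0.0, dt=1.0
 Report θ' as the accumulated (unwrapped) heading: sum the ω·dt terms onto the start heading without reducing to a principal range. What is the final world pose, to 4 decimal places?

(4.5956, -0.9920, 3.8798)

step 1: θ'=3.8798 (R=0.7500) → pose (3.3012, -2.1697, 3.8798)
step 2: θ'=3.8798 (straight) → pose (4.0408, -1.4967, 3.8798)
step 3: θ'=3.8798 (straight) → pose (4.5956, -0.9920, 3.8798)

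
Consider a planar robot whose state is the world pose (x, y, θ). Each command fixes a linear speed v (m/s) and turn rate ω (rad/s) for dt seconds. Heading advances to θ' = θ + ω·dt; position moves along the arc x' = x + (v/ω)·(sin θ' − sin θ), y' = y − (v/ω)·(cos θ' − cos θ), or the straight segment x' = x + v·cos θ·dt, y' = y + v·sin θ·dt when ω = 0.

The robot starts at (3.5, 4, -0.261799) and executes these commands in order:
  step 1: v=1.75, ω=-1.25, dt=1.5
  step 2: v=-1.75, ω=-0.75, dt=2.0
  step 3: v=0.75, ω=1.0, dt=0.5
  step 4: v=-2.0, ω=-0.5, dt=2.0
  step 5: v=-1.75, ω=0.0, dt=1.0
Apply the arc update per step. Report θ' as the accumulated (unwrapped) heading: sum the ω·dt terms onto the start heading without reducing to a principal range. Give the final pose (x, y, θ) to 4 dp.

(11.3648, -0.5019, -4.1368)

step 1: θ'=-2.1368 (R=-1.4000) → pose (4.3193, 1.8969, -2.1368)
step 2: θ'=-3.6368 (R=2.3333) → pose (7.3976, 2.6987, -3.6368)
step 3: θ'=-3.1368 (R=0.7500) → pose (7.0376, 2.7888, -3.1368)
step 4: θ'=-4.1368 (R=4.0000) → pose (10.4123, 0.9661, -4.1368)
step 5: θ'=-4.1368 (straight) → pose (11.3648, -0.5019, -4.1368)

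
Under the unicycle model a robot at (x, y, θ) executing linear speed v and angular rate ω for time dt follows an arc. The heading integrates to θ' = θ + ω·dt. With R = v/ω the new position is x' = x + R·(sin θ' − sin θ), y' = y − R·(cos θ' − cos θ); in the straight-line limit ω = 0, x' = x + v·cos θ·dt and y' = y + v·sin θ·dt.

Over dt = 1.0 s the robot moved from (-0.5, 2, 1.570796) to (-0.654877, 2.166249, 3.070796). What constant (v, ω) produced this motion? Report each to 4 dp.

Δθ = 3.070796 − 1.570796 = 1.500000
ω = Δθ/dt = 1.500000/1.0 = 1.5000
R = −Δy/(cos θ' − cos θ) = 0.1667
v = R·ω = 0.1667·1.5000 = 0.2500

v = 0.2500, ω = 1.5000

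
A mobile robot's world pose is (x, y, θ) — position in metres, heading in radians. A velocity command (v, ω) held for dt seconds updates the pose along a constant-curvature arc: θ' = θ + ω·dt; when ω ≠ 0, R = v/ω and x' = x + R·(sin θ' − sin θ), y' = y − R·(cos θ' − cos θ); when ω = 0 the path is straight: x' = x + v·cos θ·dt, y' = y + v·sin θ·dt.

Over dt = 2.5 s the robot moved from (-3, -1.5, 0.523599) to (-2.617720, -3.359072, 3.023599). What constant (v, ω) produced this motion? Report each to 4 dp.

Δθ = 3.023599 − 0.523599 = 2.500000
ω = Δθ/dt = 2.500000/2.5 = 1.0000
R = −Δy/(cos θ' − cos θ) = -1.0000
v = R·ω = -1.0000·1.0000 = -1.0000

v = -1.0000, ω = 1.0000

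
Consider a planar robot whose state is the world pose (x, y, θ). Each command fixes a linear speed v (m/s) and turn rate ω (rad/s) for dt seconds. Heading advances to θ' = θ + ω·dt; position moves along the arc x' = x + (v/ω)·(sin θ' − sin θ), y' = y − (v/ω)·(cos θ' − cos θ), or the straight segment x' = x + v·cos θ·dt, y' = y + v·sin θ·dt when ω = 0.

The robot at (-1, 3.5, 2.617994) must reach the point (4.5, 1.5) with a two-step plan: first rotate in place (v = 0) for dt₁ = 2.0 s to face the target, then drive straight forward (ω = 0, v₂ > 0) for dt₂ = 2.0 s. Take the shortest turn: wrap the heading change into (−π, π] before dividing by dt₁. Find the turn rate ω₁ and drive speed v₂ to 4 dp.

ω₁ = -1.4834, v₂ = 2.9262

heading to target = atan2(1.5−3.5, 4.5−-1) = -0.3488
Δθ = wrap(-0.3488 − 2.6180) = -2.9668; ω₁ = Δθ/dt₁ = -1.4834
distance = √((4.5−-1)² + (1.5−3.5)²) = 5.8523; v₂ = distance/dt₂ = 2.9262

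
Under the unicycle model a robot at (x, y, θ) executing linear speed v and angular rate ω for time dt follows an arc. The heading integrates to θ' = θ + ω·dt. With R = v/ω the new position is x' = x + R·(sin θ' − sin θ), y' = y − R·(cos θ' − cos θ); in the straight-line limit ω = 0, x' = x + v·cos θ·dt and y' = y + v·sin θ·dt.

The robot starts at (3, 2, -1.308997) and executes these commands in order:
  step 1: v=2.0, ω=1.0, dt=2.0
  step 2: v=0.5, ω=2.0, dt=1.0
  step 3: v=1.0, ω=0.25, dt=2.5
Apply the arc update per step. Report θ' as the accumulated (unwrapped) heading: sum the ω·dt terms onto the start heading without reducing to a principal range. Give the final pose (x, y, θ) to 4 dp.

(3.7199, 1.7327, 3.3160)

step 1: θ'=0.6910 (R=2.0000) → pose (6.2065, 0.9764, 0.6910)
step 2: θ'=2.6910 (R=0.2500) → pose (6.1560, 1.3941, 2.6910)
step 3: θ'=3.3160 (R=4.0000) → pose (3.7199, 1.7327, 3.3160)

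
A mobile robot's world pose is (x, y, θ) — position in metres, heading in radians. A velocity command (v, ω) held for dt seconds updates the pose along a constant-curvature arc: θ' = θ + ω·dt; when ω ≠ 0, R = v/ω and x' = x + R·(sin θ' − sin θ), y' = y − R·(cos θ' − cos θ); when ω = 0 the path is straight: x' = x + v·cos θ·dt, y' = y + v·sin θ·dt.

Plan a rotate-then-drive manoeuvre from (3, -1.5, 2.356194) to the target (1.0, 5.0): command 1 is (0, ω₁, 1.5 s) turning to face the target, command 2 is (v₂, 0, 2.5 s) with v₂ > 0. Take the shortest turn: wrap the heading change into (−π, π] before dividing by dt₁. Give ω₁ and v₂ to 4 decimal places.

heading to target = atan2(5−-1.5, 1−3) = 1.8693
Δθ = wrap(1.8693 − 2.3562) = -0.4869; ω₁ = Δθ/dt₁ = -0.3246
distance = √((1−3)² + (5−-1.5)²) = 6.8007; v₂ = distance/dt₂ = 2.7203

ω₁ = -0.3246, v₂ = 2.7203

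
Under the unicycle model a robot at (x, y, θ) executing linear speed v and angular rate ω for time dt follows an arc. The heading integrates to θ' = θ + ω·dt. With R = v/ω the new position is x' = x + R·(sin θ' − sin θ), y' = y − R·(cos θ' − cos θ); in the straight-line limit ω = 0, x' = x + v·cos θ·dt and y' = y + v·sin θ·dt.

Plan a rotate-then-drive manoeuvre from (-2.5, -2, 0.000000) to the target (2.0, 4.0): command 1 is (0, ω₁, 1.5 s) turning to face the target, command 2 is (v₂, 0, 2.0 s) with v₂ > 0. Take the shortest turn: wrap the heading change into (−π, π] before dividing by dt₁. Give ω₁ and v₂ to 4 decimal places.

ω₁ = 0.6182, v₂ = 3.7500

heading to target = atan2(4−-2, 2−-2.5) = 0.9273
Δθ = wrap(0.9273 − 0.0000) = 0.9273; ω₁ = Δθ/dt₁ = 0.6182
distance = √((2−-2.5)² + (4−-2)²) = 7.5000; v₂ = distance/dt₂ = 3.7500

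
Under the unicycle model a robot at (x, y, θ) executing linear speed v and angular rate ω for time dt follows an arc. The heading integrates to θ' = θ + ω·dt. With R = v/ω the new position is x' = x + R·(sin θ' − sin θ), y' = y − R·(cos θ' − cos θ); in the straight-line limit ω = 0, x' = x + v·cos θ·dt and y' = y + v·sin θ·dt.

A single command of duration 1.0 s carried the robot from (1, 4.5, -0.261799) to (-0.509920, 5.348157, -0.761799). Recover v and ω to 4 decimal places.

v = -1.7500, ω = -0.5000

Δθ = -0.761799 − -0.261799 = -0.500000
ω = Δθ/dt = -0.500000/1.0 = -0.5000
R = Δx/(sin θ' − sin θ) = 3.5000
v = R·ω = 3.5000·-0.5000 = -1.7500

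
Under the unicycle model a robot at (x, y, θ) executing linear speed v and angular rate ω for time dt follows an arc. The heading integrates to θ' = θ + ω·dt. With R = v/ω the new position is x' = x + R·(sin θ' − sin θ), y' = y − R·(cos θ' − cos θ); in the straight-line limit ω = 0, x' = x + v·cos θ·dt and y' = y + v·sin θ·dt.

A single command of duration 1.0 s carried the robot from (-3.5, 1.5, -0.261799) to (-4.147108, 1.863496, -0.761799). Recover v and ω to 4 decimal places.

v = -0.7500, ω = -0.5000

Δθ = -0.761799 − -0.261799 = -0.500000
ω = Δθ/dt = -0.500000/1.0 = -0.5000
R = Δx/(sin θ' − sin θ) = 1.5000
v = R·ω = 1.5000·-0.5000 = -0.7500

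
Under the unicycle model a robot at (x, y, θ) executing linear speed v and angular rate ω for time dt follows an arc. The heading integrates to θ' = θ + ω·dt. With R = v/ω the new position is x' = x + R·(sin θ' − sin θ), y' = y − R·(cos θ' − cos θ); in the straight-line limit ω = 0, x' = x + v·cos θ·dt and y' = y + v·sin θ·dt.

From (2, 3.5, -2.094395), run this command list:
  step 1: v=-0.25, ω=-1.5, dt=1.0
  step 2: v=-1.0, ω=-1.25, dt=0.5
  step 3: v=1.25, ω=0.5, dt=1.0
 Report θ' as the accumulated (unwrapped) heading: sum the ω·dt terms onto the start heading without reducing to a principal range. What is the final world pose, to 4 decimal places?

(1.7352, 4.1368, -3.7194)

step 1: θ'=-3.5944 (R=0.1667) → pose (2.2173, 3.5665, -3.5944)
step 2: θ'=-4.2194 (R=0.8000) → pose (2.5720, 3.2258, -4.2194)
step 3: θ'=-3.7194 (R=2.5000) → pose (1.7352, 4.1368, -3.7194)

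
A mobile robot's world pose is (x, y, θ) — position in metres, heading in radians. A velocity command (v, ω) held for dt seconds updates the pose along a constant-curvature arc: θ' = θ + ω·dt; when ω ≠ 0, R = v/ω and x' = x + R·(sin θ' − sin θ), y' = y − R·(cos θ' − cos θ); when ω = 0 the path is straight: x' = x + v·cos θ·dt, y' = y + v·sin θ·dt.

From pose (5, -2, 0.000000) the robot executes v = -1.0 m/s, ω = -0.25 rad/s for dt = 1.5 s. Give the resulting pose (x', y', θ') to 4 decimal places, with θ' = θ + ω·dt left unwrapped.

θ' = 0.0000 + -0.25·1.5 = -0.3750
R = v/ω = -1.0/-0.25 = 4.0000
x' = 5 + 4.0000·(sin -0.3750 − sin 0.0000) = 3.5349
y' = -2 − 4.0000·(cos -0.3750 − cos 0.0000) = -1.7220

(3.5349, -1.7220, -0.3750)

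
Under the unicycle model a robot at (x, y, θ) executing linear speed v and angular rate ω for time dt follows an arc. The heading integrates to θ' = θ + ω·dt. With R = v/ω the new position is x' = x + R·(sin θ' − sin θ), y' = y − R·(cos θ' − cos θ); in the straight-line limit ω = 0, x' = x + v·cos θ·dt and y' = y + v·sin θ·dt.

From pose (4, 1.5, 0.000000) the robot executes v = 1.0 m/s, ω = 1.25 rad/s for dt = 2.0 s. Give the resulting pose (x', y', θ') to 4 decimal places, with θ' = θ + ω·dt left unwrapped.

θ' = 0.0000 + 1.25·2.0 = 2.5000
R = v/ω = 1.0/1.25 = 0.8000
x' = 4 + 0.8000·(sin 2.5000 − sin 0.0000) = 4.4788
y' = 1.5 − 0.8000·(cos 2.5000 − cos 0.0000) = 2.9409

(4.4788, 2.9409, 2.5000)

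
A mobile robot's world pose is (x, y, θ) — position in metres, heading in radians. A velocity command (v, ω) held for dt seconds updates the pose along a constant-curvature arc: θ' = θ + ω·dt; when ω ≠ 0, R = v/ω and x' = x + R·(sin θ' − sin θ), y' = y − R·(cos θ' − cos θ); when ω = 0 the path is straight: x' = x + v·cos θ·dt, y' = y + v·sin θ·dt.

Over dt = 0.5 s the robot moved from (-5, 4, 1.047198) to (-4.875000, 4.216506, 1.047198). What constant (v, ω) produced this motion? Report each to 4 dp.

Δθ = 1.047198 − 1.047198 = 0.000000
ω = Δθ/dt = 0.000000/0.5 = 0.0000
ω = 0 → v = (Δx·cos θ + Δy·sin θ)/dt = 0.5000

v = 0.5000, ω = 0.0000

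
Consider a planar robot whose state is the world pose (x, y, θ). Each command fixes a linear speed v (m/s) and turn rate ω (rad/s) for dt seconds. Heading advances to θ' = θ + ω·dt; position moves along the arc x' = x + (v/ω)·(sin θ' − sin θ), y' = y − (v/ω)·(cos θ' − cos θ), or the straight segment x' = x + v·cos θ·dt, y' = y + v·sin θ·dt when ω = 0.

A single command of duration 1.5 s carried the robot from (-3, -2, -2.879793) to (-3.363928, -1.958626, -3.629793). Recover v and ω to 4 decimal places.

Δθ = -3.629793 − -2.879793 = -0.750000
ω = Δθ/dt = -0.750000/1.5 = -0.5000
R = Δx/(sin θ' − sin θ) = -0.5000
v = R·ω = -0.5000·-0.5000 = 0.2500

v = 0.2500, ω = -0.5000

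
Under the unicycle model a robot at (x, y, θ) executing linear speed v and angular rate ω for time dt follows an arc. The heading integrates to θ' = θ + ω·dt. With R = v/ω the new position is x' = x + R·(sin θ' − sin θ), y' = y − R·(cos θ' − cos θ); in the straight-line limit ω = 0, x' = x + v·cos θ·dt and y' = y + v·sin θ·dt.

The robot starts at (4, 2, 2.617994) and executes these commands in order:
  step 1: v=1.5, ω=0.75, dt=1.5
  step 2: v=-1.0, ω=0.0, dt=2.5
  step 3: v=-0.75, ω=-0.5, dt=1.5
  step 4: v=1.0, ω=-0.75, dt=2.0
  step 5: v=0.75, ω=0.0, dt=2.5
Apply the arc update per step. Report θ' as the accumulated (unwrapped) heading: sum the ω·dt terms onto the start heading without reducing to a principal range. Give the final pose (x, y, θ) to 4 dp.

step 1: θ'=3.7430 (R=2.0000) → pose (1.8684, 1.9170, 3.7430)
step 2: θ'=3.7430 (straight) → pose (3.9298, 3.3315, 3.7430)
step 3: θ'=2.9930 (R=1.5000) → pose (5.0005, 3.5782, 2.9930)
step 4: θ'=1.4930 (R=-1.3333) → pose (3.8686, 5.0005, 1.4930)
step 5: θ'=1.4930 (straight) → pose (4.0144, 6.8698, 1.4930)

(4.0144, 6.8698, 1.4930)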